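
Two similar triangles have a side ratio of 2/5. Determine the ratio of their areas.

Area scales with the square of linear dimensions. If every length is multiplied by 2/5, then the area is multiplied by (2/5)^2 = 4/25.
The area ratio is 4:25.

4:25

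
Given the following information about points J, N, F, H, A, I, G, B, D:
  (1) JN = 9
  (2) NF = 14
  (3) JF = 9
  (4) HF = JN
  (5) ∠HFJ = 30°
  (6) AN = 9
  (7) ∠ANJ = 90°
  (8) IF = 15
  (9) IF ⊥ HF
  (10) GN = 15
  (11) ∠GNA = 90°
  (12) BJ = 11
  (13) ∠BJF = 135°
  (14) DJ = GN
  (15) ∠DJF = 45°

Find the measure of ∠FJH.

From the given relations: HF = JN = 9.
Step 1: By the law of cosines on triangle JFH: JH² = 9² + 9² − 2·9·9·cos(30°) = 21.7, so JH ≈ 4.66.
Step 2: By the inverse law of cosines on triangle FJH: cos(∠FJH) = (9² + 4.66² − 9²) / (2·9·4.66) = 21.7/83.86 = 0.2588, so ∠FJH = 75°.

Therefore, the measure of angle ∠FJH = 75°.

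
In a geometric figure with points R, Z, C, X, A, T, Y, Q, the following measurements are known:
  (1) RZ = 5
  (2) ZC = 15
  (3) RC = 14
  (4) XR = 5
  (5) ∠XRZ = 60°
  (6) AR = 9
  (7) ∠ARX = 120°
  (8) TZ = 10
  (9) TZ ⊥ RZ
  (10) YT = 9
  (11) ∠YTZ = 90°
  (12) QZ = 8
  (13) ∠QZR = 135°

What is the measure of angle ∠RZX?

Step 1: By the law of cosines on triangle ZRX: ZX² = 5² + 5² − 2·5·5·cos(60°) = 25, so ZX = 5.
Step 2: By the inverse law of cosines on triangle RZX: cos(∠RZX) = (5² + 5² − 5²) / (2·5·5) = 25/50 = 0.5, so ∠RZX = 60°.

Therefore, the measure of angle ∠RZX = 60°.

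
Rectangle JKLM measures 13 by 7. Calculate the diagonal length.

Using the Pythagorean theorem:
d² = 13² + 7² = 169 + 49 = 218
d = sqrt(218)

sqrt(218)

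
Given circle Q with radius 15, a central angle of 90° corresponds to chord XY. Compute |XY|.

Chord = 2(15) sin(45°) = 15*sqrt(2)

15*sqrt(2)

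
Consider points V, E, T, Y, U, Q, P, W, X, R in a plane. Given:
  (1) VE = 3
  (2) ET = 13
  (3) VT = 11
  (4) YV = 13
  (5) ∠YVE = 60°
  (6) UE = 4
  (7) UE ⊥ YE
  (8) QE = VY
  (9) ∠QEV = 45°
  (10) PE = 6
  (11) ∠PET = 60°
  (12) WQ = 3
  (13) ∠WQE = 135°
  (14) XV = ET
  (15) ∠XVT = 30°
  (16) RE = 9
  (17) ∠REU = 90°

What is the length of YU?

Step 1: By the law of cosines on triangle EVY: EY² = 3² + 13² − 2·3·13·cos(60°) = 139, so EY = √139.
Step 2: By the law of cosines on triangle YEU: YU² = √139² + 4² − 2·√139·4·cos(90°) = 155, so YU = √155.

Therefore, the length of YU = √155.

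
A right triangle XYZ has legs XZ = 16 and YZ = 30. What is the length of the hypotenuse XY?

By the Pythagorean theorem: XY^2 = XZ^2 + YZ^2
XY^2 = 16^2 + 30^2 = 256 + 900 = 1156
XY = sqrt(1156) = 34

34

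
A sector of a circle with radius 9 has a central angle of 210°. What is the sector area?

Sector area = πr² × θ/360
= π × 9² × 7/12
= π × 81 × 7/12
= 189*pi/4

189*pi/4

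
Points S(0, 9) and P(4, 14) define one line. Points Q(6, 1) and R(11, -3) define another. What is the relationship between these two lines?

Slope of line 1: m1 = (14 - 9)/(4 - 0) = 5/4 = 5/4
Slope of line 2: m2 = (-3 - 1)/(11 - 6) = -4/5 = -4/5
m1 * m2 = (5/4) * (-4/5) = -1 = -1, so the lines are perpendicular.

Perpendicular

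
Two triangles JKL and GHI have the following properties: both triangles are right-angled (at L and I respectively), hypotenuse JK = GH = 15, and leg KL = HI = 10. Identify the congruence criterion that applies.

The given information provides:
both triangles are right-angled (at L and I respectively), hypotenuse JK = GH = 15, and leg KL = HI = 10
This matches the HL congruence theorem.
The hypotenuse and one leg of two right triangles are equal (Hypotenuse-Leg).

HL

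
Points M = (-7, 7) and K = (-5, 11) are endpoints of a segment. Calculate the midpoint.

M = ((x₁ + x₂)/2, (y₁ + y₂)/2)
= ((-7 + -5)/2, (7 + 11)/2)
= (-12/2, 18/2) = (-6, 9)

(-6, 9)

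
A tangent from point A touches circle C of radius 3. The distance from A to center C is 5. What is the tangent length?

Let T be the point of tangency. Then CT ⊥ AT (radius ⊥ tangent).
In right triangle CTA: CA² = CT² + AT²
5² = 3² + AT²
AT² = 16, AT = 4

4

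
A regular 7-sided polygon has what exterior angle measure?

Each exterior angle of a regular n-gon is 360 / n.
For n = 7: 360 / 7 = 360/7 degrees.

360/7 degrees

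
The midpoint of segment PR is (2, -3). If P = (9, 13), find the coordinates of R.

Using the midpoint formula: M = ((x1 + x2)/2, (y1 + y2)/2)
We know M = (2, -3) and P = (9, 13)
For x: 2 = (9 + x2)/2, so x2 = 2*2 - 9 = -5
For y: -3 = (13 + y2)/2, so y2 = 2*-3 - 13 = -19
R = (-5, -19)

(-5, -19)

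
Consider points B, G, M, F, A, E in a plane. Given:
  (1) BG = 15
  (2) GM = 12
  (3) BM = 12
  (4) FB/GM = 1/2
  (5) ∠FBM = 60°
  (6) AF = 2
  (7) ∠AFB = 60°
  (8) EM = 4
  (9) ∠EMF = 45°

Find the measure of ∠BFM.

From the given relations: FB = 1/2·GM = 1/2·12 = 6.
Step 1: By the law of cosines on triangle FBM: FM² = 6² + 12² − 2·6·12·cos(60°) = 108, so FM = 6·√3.
Step 2: By the inverse law of cosines on triangle BFM: cos(∠BFM) = (6² + (6·√3)² − 12²) / (2·6·6·√3) = 0/124.71 = 0, so ∠BFM = 90°.

Therefore, the measure of angle ∠BFM = 90°.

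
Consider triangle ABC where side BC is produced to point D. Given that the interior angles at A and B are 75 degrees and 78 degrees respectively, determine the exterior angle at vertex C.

The interior angle at C is 180 - 75 - 78 = 27 degrees.
The exterior angle and interior angle at C are supplementary:
Exterior angle = 180 - 27 = 153 degrees.

153 degrees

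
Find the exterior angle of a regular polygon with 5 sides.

Each exterior angle of a regular n-gon is 360 / n.
For n = 5: 360 / 5 = 72 degrees.

72 degrees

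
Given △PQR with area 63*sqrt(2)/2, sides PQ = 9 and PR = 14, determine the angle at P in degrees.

Area = (1/2) * a * b * sin(C)
sin(C) = 2 * Area / (a * b)
sin(C) = 2 * 63*sqrt(2)/2 / (9 * 14)
sin(C) = sqrt(2)/2
C = arcsin(sqrt(2)/2) = 45°
Since sin(180° - C) = sin(C), the obtuse angle 135° gives the same area, so C = 45° or C = 135°.

45° or 135°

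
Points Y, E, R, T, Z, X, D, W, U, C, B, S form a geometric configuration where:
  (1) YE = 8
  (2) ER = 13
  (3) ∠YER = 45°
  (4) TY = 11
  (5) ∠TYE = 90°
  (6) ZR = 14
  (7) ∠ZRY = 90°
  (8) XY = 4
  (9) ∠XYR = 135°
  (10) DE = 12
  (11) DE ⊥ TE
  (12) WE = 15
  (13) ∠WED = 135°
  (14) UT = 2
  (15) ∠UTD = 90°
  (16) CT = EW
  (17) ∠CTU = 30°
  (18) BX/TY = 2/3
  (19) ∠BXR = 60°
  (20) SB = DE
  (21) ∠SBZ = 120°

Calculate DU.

Step 1: By the law of cosines on triangle EYT: ET² = 8² + 11² − 2·8·11·cos(90°) = 185, so ET = √185.
Step 2: By the law of cosines on triangle DET: DT² = 12² + √185² − 2·12·√185·cos(90°) = 329, so DT ≈ 18.14.
Step 3: By the law of cosines on triangle DTU: DU² = 18.14² + 2² − 2·18.14·2·cos(90°) = 333, so DU = 3·√37.

Therefore, the length of DU = 3·√37.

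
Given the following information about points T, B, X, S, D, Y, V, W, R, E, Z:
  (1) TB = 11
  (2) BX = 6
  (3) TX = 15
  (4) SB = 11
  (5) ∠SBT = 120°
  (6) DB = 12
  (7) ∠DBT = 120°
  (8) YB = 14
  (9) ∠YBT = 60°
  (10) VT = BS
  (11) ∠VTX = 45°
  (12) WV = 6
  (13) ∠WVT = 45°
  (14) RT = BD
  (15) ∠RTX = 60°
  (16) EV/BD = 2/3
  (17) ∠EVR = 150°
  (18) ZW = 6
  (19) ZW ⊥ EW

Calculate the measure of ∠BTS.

Step 1: By the law of cosines on triangle TBS: TS² = 11² + 11² − 2·11·11·cos(120°) = 363, so TS = 11·√3.
Step 2: By the inverse law of cosines on triangle BTS: cos(∠BTS) = (11² + (11·√3)² − 11²) / (2·11·11·√3) = 363/419.16 = 0.866, so ∠BTS = 30°.

Therefore, the measure of angle ∠BTS = 30°.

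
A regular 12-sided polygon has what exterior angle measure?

Each exterior angle of a regular n-gon is 360 / n.
For n = 12: 360 / 12 = 30 degrees.

30 degrees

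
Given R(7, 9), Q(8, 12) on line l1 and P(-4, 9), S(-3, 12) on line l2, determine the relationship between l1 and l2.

Slope of line 1: m1 = (12 - 9)/(8 - 7) = 3/1 = 3
Slope of line 2: m2 = (12 - 9)/(-3 - -4) = 3/1 = 3
m1 = m2, so the lines are parallel.

Parallel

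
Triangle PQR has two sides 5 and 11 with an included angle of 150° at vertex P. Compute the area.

Area = (1/2) * PQ * PR * sin(P)
Area = (1/2) * 5 * 11 * sin(150°)
Area = (1/2) * 5 * 11 * 1/2
Area = 55/4

55/4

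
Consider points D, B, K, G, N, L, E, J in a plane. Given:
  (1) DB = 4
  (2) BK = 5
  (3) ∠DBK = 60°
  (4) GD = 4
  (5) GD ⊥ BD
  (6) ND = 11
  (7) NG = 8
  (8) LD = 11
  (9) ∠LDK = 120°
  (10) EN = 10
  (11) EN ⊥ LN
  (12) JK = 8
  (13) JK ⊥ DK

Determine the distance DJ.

Step 1: By the law of cosines on triangle DBK: DK² = 4² + 5² − 2·4·5·cos(60°) = 21, so DK = √21.
Step 2: By the law of cosines on triangle DKJ: DJ² = √21² + 8² − 2·√21·8·cos(90°) = 85, so DJ = √85.

Therefore, the length of DJ = √85.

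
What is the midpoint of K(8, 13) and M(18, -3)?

The midpoint is the average of the coordinates:
x: (8 + 18)/2 = 13
y: (13 + -3)/2 = 5
Midpoint = (13, 5)

(13, 5)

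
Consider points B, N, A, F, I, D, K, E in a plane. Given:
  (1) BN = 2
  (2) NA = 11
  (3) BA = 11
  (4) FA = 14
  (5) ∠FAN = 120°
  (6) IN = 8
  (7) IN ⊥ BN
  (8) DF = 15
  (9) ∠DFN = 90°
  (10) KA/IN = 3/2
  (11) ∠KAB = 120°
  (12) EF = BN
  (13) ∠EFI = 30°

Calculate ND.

Step 1: By the law of cosines on triangle FAN: FN² = 14² + 11² − 2·14·11·cos(120°) = 471, so FN ≈ 21.7.
Step 2: By the law of cosines on triangle NFD: ND² = 21.7² + 15² − 2·21.7·15·cos(90°) = 696, so ND = 2·√174.

Therefore, the length of ND = 2·√174.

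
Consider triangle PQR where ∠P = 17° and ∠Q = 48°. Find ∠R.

By the triangle angle sum property, the three interior angles of any triangle add up to 180°.
We know angle P = 17° and angle Q = 48°, so their sum is 65°.
Therefore angle R = 180° - 65° = 115°.

115 degrees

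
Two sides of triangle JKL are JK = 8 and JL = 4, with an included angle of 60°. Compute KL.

By the law of cosines: KL^2 = JK^2 + JL^2 - 2*JK*JL*cos(J)
KL^2 = 8^2 + 4^2 - 2*8*4*cos(60°)
KL^2 = 64 + 16 - 64*(1/2)
KL^2 = 48
KL = 4*sqrt(3)

4*sqrt(3)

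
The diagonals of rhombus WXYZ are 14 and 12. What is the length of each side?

The diagonals of a rhombus bisect each other at right angles.
Half-diagonals: 14/2 = 7 and 12/2 = 6
side = sqrt(7^2 + 6^2)
side = sqrt(49 + 36)
side = sqrt(85)

sqrt(85)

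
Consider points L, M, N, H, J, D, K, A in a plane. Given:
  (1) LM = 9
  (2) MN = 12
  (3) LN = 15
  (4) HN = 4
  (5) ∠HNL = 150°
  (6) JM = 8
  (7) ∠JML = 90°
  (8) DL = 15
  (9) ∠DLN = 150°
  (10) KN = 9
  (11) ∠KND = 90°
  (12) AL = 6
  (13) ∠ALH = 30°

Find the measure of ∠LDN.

Step 1: By the law of cosines on triangle DLN: DN² = 15² + 15² − 2·15·15·cos(150°) = 839.71, so DN ≈ 28.98.
Step 2: By the inverse law of cosines on triangle LDN: cos(∠LDN) = (15² + 28.98² − 15²) / (2·15·28.98) = 839.71/869.33 = 0.9659, so ∠LDN = 15°.

Therefore, the measure of angle ∠LDN = 15°.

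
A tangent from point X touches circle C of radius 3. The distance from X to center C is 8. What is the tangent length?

The tangent, radius, and line from the external point to the center form a right triangle.
The right angle is where the tangent meets the radius.
By the Pythagorean theorem: tangent² + 3² = 8²
tangent² = 64 - 9 = 55
tangent = sqrt(55)

sqrt(55)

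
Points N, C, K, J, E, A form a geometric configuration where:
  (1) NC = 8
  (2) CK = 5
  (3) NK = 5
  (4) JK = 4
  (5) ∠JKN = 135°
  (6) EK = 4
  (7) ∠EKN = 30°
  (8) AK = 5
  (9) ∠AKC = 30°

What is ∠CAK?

Step 1: By the law of cosines on triangle AKC: AC² = 5² + 5² − 2·5·5·cos(30°) = 6.7, so AC ≈ 2.59.
Step 2: By the inverse law of cosines on triangle CAK: cos(∠CAK) = (2.59² + 5² − 5²) / (2·2.59·5) = 6.7/25.88 = 0.2588, so ∠CAK = 75°.

Therefore, the measure of angle ∠CAK = 75°.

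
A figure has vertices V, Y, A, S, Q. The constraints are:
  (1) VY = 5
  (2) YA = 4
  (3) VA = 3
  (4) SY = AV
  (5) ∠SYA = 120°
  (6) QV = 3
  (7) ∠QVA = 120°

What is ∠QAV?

Step 1: By the law of cosines on triangle AVQ: AQ² = 3² + 3² − 2·3·3·cos(120°) = 27, so AQ = 3·√3.
Step 2: By the inverse law of cosines on triangle QAV: cos(∠QAV) = ((3·√3)² + 3² − 3²) / (2·3·√3·3) = 27/31.18 = 0.866, so ∠QAV = 30°.

Therefore, the measure of angle ∠QAV = 30°.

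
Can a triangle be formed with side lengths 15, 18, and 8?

Check all three triangle inequalities:
15 + 18 = 33 > 8 ✓
15 + 8 = 23 > 18 ✓
18 + 8 = 26 > 15 ✓
All conditions hold, so these sides form a valid triangle.

Yes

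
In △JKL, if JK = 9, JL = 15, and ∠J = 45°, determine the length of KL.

By the law of cosines: KL^2 = JK^2 + JL^2 - 2*JK*JL*cos(J)
KL^2 = 9^2 + 15^2 - 2*9*15*cos(45°)
KL^2 = 81 + 225 - 270*(sqrt(2)/2)
KL^2 = 306 - 135*sqrt(2)
KL = 3*sqrt(34 - 15*sqrt(2))

3*sqrt(34 - 15*sqrt(2))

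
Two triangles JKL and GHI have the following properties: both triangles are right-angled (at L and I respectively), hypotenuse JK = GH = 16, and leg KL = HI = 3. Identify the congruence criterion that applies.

Consider the given information: both triangles are right-angled (at L and I respectively), hypotenuse JK = GH = 16, and leg KL = HI = 3
This is not SSS or AAS: SSS requires all three pairs of sides, but we don't have that. AAS requires two angles and a non-included side.
The correct criterion is HL. The hypotenuse and one leg of two right triangles are equal (Hypotenuse-Leg).

HL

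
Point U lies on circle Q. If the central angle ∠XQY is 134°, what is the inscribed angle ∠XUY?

An inscribed angle intercepts an arc from a point on the circle, while the central angle intercepts the same arc from the center.
The inscribed angle is always half the central angle: 134° / 2 = 67°.

67°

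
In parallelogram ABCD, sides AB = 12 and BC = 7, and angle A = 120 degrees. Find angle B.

Opposite sides of a parallelogram are parallel, so consecutive angles form co-interior angles on a transversal.
Co-interior angles sum to 180°, giving angle B = 180 - 120 = 60 degrees.

60 degrees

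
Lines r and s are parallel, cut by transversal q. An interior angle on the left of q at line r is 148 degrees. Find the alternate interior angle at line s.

Alternate interior angles lie on opposite sides of the transversal, between the parallel lines.
By the alternate interior angle theorem, they are equal: 148 degrees.

148 degrees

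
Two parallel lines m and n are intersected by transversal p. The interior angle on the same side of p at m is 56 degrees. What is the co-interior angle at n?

Co-interior (same-side interior) angles are between the parallel lines on the same side of the transversal.
Unlike corresponding or alternate interior angles, they are supplementary rather than equal.
So the angle = 180 - 56 = 124 degrees.

124 degrees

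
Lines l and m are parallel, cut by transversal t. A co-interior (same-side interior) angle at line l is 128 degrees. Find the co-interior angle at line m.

Co-interior angles sum to 180: 180 - 128 = 52 degrees.

52 degrees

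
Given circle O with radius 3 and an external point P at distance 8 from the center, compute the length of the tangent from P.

The tangent, radius, and line from the external point to the center form a right triangle.
The right angle is where the tangent meets the radius.
By the Pythagorean theorem: tangent² + 3² = 8²
tangent² = 64 - 9 = 55
tangent = sqrt(55)

sqrt(55)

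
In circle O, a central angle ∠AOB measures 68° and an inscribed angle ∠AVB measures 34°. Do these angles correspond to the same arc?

By the inscribed angle theorem, if both angles subtend the same arc, the inscribed angle must be half the central angle.
Half of 68° = 34°, which equals the given inscribed angle of 34°.
Therefore, yes, they correspond to the same arc.

Yes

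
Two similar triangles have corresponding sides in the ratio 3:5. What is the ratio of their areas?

Area ratio = (side ratio)^2 = (3/5)^2 = 9:25.

9:25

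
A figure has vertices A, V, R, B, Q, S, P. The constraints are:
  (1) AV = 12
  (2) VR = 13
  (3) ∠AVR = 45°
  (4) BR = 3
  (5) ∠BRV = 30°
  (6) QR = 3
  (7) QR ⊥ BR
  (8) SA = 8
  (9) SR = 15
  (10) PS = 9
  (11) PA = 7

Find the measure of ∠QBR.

Step 1: By the law of cosines on triangle BRQ: BQ² = 3² + 3² − 2·3·3·cos(90°) = 18, so BQ = 3·√2.
Step 2: By the inverse law of cosines on triangle QBR: cos(∠QBR) = ((3·√2)² + 3² − 3²) / (2·3·√2·3) = 18/25.46 = 0.7071, so ∠QBR = 45°.

Therefore, the measure of angle ∠QBR = 45°.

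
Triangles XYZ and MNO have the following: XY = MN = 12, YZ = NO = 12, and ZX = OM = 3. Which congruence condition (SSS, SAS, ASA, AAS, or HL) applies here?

Consider the given information: XY = MN = 12, YZ = NO = 12, and ZX = OM = 3
This is not SAS or AAS: SAS requires two sides and the included angle between them. AAS requires two angles and a non-included side.
The correct criterion is SSS. All three pairs of corresponding sides are equal (Side-Side-Side).

SSS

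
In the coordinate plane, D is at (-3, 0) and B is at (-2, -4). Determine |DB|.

d = sqrt((1)^2 + (-4)^2) = sqrt(17)

sqrt(17)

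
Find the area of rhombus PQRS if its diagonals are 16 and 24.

Area of a rhombus = (d1 * d2) / 2
Area = (16 * 24) / 2
Area = 384 / 2
Area = 192

192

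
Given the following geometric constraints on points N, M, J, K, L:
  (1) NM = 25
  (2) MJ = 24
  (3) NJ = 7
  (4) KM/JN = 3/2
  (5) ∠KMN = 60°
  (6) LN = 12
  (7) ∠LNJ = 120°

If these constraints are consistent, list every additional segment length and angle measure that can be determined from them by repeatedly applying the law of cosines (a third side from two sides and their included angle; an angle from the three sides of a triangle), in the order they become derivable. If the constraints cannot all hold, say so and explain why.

The constraints are consistent. Derivable facts, in order:
After 1 step:
- JL ≈ 16.64
- NK ≈ 21.74
- ∠JMN = 16.26°
- ∠JNM = 73.74°
- ∠MJN = 90°
After 2 steps:
- ∠JLN = 21.36°
- ∠KNM = 24.72°
- ∠LJN = 38.64°
- ∠MKN = 95.28°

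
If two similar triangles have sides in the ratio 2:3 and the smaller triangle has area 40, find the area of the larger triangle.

The ratio of areas of similar triangles = (side ratio)^2.
Side ratio = 2:3, so area ratio = 4:9.
Area of the larger triangle / Area of the smaller triangle = 9/4
Area of the larger triangle = 40 * 9/4 = 90

90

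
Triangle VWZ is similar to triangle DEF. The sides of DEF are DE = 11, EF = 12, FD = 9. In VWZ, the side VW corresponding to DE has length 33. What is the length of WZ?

k = 33/11 = 3. WZ = 3 * 12 = 36.

36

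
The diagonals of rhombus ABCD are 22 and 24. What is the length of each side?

Half-diagonals are 11 and 12. side = sqrt(11^2 + 12^2) = sqrt(265)

sqrt(265)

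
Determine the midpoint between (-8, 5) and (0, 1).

The midpoint is the point halfway along the segment.
Move half the horizontal distance: -8 + (0 - -8)/2 = -8 + 8/2 = -4
Move half the vertical distance: 5 + (1 - 5)/2 = 5 + -4/2 = 3
Midpoint = (-4, 3)

(-4, 3)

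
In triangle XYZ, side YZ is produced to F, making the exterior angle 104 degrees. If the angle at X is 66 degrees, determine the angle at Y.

By the exterior angle theorem: exterior angle = sum of remote interior angles.
104 = 66 + angle Y
angle Y = 104 - 66 = 38 degrees

38 degrees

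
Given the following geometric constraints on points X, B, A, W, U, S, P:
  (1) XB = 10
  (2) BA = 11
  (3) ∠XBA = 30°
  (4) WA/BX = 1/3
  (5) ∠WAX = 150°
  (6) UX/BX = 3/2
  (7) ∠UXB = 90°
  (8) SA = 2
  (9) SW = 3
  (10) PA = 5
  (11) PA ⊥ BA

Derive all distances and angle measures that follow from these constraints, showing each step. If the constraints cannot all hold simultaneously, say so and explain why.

The constraints are consistent.

From the given relations:
  WA = 1/3·BX = 1/3·10 ≈ 3.33
  UX = 3/2·BX = 3/2·10 = 15

Step 1: From XB = 10, BA = 11, and ∠XBA = 30°, by the law of cosines:
  XA² = XB² + BA² - 2·XB·BA·cos(30°) = 100 + 121 - 190.5 = 30.47
  XA ≈ 5.52

Step 2: From BX = 10, XU = 15, and ∠BXU = 90°, by the law of cosines:
  BU² = BX² + XU² - 2·BX·XU·cos(90°) = 100 + 225 - 0 = 325
  BU = 5·√13

Step 3: From BA = 11, AP = 5, and ∠BAP = 90°, by the law of cosines:
  BP² = BA² + AP² - 2·BA·AP·cos(90°) = 121 + 25 - 0 = 146
  BP = √146

Step 4: From AS = 2, AW = 3.33, SW = 3, by the inverse law of cosines:
  cos(∠SAW) = (AS² + AW² - SW²) / (2·AS·AW)
  ∠SAW = 62.72°

Step 5: From WA = 3.33, WS = 3, AS = 2, by the inverse law of cosines:
  cos(∠AWS) = (WA² + WS² - AS²) / (2·WA·WS)
  ∠AWS = 36.34°

Step 6: From SA = 2, SW = 3, AW = 3.33, by the inverse law of cosines:
  cos(∠ASW) = (SA² + SW² - AW²) / (2·SA·SW)
  ∠ASW = 80.94°

Step 7: From XA = 5.52, AW = 3.33, and ∠XAW = 150°, by the law of cosines:
  XW² = XA² + AW² - 2·XA·AW·cos(150°) = 30.47 + 11.11 + 31.87 = 73.46
  XW ≈ 8.57

Step 8: From XA = 5.52, XB = 10, AB = 11, by the inverse law of cosines:
  cos(∠AXB) = (XA² + XB² - AB²) / (2·XA·XB)
  ∠AXB = 85.08°

Step 9: From BA = 11, BP = √146, AP = 5, by the inverse law of cosines:
  cos(∠ABP) = (BA² + BP² - AP²) / (2·BA·BP)
  ∠ABP = 24.44°

Step 10: From BU = 5·√13, BX = 10, UX = 15, by the inverse law of cosines:
  cos(∠UBX) = (BU² + BX² - UX²) / (2·BU·BX)
  ∠UBX = 56.31°

Step 11: From AB = 11, AX = 5.52, BX = 10, by the inverse law of cosines:
  cos(∠BAX) = (AB² + AX² - BX²) / (2·AB·AX)
  ∠BAX = 64.92°

Step 12: From UB = 5·√13, UX = 15, BX = 10, by the inverse law of cosines:
  cos(∠BUX) = (UB² + UX² - BX²) / (2·UB·UX)
  ∠BUX = 33.69°

Step 13: From PA = 5, PB = √146, AB = 11, by the inverse law of cosines:
  cos(∠APB) = (PA² + PB² - AB²) / (2·PA·PB)
  ∠APB = 65.56°

Step 14: From XA = 5.52, XW = 8.57, AW = 3.33, by the inverse law of cosines:
  cos(∠AXW) = (XA² + XW² - AW²) / (2·XA·XW)
  ∠AXW = 11.21°

Step 15: From WA = 3.33, WX = 8.57, AX = 5.52, by the inverse law of cosines:
  cos(∠AWX) = (WA² + WX² - AX²) / (2·WA·WX)
  ∠AWX = 18.79°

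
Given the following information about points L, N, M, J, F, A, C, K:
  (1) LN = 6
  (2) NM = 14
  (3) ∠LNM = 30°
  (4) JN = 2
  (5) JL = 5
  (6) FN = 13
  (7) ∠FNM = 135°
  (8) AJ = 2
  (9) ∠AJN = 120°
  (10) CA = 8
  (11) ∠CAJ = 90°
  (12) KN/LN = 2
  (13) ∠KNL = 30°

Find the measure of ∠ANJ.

Step 1: By the law of cosines on triangle NJA: NA² = 2² + 2² − 2·2·2·cos(120°) = 12, so NA = 2·√3.
Step 2: By the inverse law of cosines on triangle ANJ: cos(∠ANJ) = ((2·√3)² + 2² − 2²) / (2·2·√3·2) = 12/13.86 = 0.866, so ∠ANJ = 30°.

Therefore, the measure of angle ∠ANJ = 30°.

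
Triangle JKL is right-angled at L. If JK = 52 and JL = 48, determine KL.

Rearranging the Pythagorean theorem to solve for the unknown leg:
leg^2 = hypotenuse^2 - known_leg^2 = 2704 - 2304 = 400
leg = sqrt(400) = 20.

20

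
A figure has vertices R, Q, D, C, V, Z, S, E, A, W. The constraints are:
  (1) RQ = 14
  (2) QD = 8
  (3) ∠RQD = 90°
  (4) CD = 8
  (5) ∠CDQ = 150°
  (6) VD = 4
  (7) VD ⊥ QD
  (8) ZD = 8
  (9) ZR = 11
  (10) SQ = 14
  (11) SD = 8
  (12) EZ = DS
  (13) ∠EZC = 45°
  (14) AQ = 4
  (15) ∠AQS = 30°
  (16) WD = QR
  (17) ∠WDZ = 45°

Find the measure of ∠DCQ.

Step 1: By the law of cosines on triangle CDQ: CQ² = 8² + 8² − 2·8·8·cos(150°) = 238.85, so CQ ≈ 15.45.
Step 2: By the inverse law of cosines on triangle DCQ: cos(∠DCQ) = (8² + 15.45² − 8²) / (2·8·15.45) = 238.85/247.28 = 0.9659, so ∠DCQ = 15°.

Therefore, the measure of angle ∠DCQ = 15°.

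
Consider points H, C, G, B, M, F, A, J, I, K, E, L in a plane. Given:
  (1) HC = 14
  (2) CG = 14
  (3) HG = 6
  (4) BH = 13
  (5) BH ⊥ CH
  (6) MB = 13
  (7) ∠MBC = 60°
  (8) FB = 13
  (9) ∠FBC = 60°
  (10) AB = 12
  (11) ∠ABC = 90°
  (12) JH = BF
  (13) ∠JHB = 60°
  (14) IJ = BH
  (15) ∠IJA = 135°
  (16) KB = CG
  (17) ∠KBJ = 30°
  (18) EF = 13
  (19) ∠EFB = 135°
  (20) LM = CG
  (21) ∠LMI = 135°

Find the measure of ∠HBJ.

From the given relations: JH = BF = 13.
Step 1: By the law of cosines on triangle BHJ: BJ² = 13² + 13² − 2·13·13·cos(60°) = 169, so BJ = 13.
Step 2: By the inverse law of cosines on triangle HBJ: cos(∠HBJ) = (13² + 13² − 13²) / (2·13·13) = 169/338 = 0.5, so ∠HBJ = 60°.

Therefore, the measure of angle ∠HBJ = 60°.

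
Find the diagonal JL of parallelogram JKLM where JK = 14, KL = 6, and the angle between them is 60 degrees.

Using the law of cosines:
d^2 = 14^2 + 6^2 - 2(14)(6)cos(60 degrees)
d^2 = 196 + 36 - 168*1/2
d^2 = 148
d = 2*sqrt(37)

2*sqrt(37)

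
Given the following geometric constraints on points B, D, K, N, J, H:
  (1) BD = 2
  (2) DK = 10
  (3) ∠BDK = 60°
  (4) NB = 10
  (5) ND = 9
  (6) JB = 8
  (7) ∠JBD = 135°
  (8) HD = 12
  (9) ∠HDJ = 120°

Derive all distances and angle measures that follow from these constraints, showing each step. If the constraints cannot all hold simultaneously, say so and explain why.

The constraints are consistent.

Step 1: From BD = 2, DK = 10, and ∠BDK = 60°, by the law of cosines:
  BK² = BD² + DK² - 2·BD·DK·cos(60°) = 4 + 100 - 20 = 84
  BK = 2·√21

Step 2: From DB = 2, BJ = 8, and ∠DBJ = 135°, by the law of cosines:
  DJ² = DB² + BJ² - 2·DB·BJ·cos(135°) = 4 + 64 + 22.63 = 90.63
  DJ ≈ 9.52

Step 3: From BD = 2, BN = 10, DN = 9, by the inverse law of cosines:
  cos(∠DBN) = (BD² + BN² - DN²) / (2·BD·BN)
  ∠DBN = 54.9°

Step 4: From DB = 2, DN = 9, BN = 10, by the inverse law of cosines:
  cos(∠BDN) = (DB² + DN² - BN²) / (2·DB·DN)
  ∠BDN = 114.62°

Step 5: From NB = 10, ND = 9, BD = 2, by the inverse law of cosines:
  cos(∠BND) = (NB² + ND² - BD²) / (2·NB·ND)
  ∠BND = 10.48°

Step 6: From JD = 9.52, DH = 12, and ∠JDH = 120°, by the law of cosines:
  JH² = JD² + DH² - 2·JD·DH·cos(120°) = 90.63 + 144 + 114.2 = 348.9
  JH ≈ 18.68

Step 7: From BD = 2, BK = 2·√21, DK = 10, by the inverse law of cosines:
  cos(∠DBK) = (BD² + BK² - DK²) / (2·BD·BK)
  ∠DBK = 109.11°

Step 8: From DB = 2, DJ = 9.52, BJ = 8, by the inverse law of cosines:
  cos(∠BDJ) = (DB² + DJ² - BJ²) / (2·DB·DJ)
  ∠BDJ = 36.46°

Step 9: From KB = 2·√21, KD = 10, BD = 2, by the inverse law of cosines:
  cos(∠BKD) = (KB² + KD² - BD²) / (2·KB·KD)
  ∠BKD = 10.89°

Step 10: From JB = 8, JD = 9.52, BD = 2, by the inverse law of cosines:
  cos(∠BJD) = (JB² + JD² - BD²) / (2·JB·JD)
  ∠BJD = 8.54°

Step 11: From JD = 9.52, JH = 18.68, DH = 12, by the inverse law of cosines:
  cos(∠DJH) = (JD² + JH² - DH²) / (2·JD·JH)
  ∠DJH = 33.81°

Step 12: From HD = 12, HJ = 18.68, DJ = 9.52, by the inverse law of cosines:
  cos(∠DHJ) = (HD² + HJ² - DJ²) / (2·HD·HJ)
  ∠DHJ = 26.19°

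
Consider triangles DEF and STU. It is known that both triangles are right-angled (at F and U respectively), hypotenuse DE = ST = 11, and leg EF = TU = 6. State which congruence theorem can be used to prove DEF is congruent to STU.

Consider the given information: both triangles are right-angled (at F and U respectively), hypotenuse DE = ST = 11, and leg EF = TU = 6
This is not SAS or ASA: SAS requires two sides and the included angle between them. ASA requires two angles and the side between them.
The correct criterion is HL. The hypotenuse and one leg of two right triangles are equal (Hypotenuse-Leg).

HL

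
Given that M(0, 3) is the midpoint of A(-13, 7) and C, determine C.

Using the midpoint formula: M = ((x1 + x2)/2, (y1 + y2)/2)
We know M = (0, 3) and A = (-13, 7)
For x: 0 = (-13 + x2)/2, so x2 = 2*0 - -13 = 13
For y: 3 = (7 + y2)/2, so y2 = 2*3 - 7 = -1
C = (13, -1)

(13, -1)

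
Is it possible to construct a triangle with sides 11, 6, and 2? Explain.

No.
The triangle inequality is violated: 6 + 2 = 8 ≤ 11.
These lengths cannot form a triangle.

No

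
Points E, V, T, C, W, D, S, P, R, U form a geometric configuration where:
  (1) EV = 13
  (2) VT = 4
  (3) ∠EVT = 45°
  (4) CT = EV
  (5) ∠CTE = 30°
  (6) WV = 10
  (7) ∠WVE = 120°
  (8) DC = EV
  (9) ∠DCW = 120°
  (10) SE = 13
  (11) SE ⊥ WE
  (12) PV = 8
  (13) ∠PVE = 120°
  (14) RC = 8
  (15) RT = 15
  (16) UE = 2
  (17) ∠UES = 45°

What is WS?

Step 1: By the law of cosines on triangle EVW: EW² = 13² + 10² − 2·13·10·cos(120°) = 399, so EW ≈ 19.97.
Step 2: By the law of cosines on triangle WES: WS² = 19.97² + 13² − 2·19.97·13·cos(90°) = 568, so WS = 2·√142.

Therefore, the length of WS = 2·√142.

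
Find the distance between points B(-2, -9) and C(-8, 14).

The horizontal distance is |-8 - -2| = 6 and the vertical distance is |14 - -9| = 23.
By the Pythagorean theorem, d = sqrt(6^2 + 23^2) = sqrt(565).

sqrt(565)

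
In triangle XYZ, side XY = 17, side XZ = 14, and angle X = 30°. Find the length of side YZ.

By the law of cosines: YZ^2 = XY^2 + XZ^2 - 2*XY*XZ*cos(X)
YZ^2 = 17^2 + 14^2 - 2*17*14*cos(30°)
YZ^2 = 289 + 196 - 476*(sqrt(3)/2)
YZ^2 = 485 - 238*sqrt(3)
YZ = sqrt(485 - 238*sqrt(3))

sqrt(485 - 238*sqrt(3))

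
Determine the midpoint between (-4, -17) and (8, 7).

M = ((x₁ + x₂)/2, (y₁ + y₂)/2)
= ((-4 + 8)/2, (-17 + 7)/2)
= (4/2, -10/2) = (2, -5)

(2, -5)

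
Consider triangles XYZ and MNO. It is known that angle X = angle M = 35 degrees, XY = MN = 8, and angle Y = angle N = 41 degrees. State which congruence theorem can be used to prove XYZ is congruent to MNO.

The given information provides:
angle X = angle M = 35 degrees, XY = MN = 8, and angle Y = angle N = 41 degrees
This matches the ASA congruence theorem.
Two pairs of corresponding angles and the included side are equal (Angle-Side-Angle).

ASA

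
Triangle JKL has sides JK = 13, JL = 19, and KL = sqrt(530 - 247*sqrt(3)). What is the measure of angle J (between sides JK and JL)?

By the inverse law of cosines: cos(J) = (JK² + JL² - KL²) / (2 × JK × JL)
cos(J) = (13² + 19² - (sqrt(530 - 247*sqrt(3)))²) / (2 × 13 × 19)
cos(J) = (169 + 361 - (530 - 247*sqrt(3))) / 494
cos(J) = sqrt(3)/2
J = arccos(sqrt(3)/2) = 30°

30°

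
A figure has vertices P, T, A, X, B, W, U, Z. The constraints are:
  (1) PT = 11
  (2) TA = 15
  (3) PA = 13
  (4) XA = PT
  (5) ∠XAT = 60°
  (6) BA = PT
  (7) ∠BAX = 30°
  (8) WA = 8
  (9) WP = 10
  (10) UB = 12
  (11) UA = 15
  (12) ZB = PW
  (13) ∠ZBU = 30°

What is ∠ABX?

From the given relations: BA = PT = 11; XA = PT = 11.
Step 1: By the law of cosines on triangle BAX: BX² = 11² + 11² − 2·11·11·cos(30°) = 32.42, so BX ≈ 5.69.
Step 2: By the inverse law of cosines on triangle ABX: cos(∠ABX) = (11² + 5.69² − 11²) / (2·11·5.69) = 32.42/125.27 = 0.2588, so ∠ABX = 75°.

Therefore, the measure of angle ∠ABX = 75°.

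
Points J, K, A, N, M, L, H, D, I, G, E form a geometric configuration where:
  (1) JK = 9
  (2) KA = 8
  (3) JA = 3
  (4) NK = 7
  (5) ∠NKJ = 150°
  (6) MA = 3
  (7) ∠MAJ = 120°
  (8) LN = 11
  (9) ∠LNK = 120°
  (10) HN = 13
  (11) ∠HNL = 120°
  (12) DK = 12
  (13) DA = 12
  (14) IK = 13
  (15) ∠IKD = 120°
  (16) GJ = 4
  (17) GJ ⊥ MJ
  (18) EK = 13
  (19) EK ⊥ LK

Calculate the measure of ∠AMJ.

Step 1: By the law of cosines on triangle MAJ: MJ² = 3² + 3² − 2·3·3·cos(120°) = 27, so MJ = 3·√3.
Step 2: By the inverse law of cosines on triangle AMJ: cos(∠AMJ) = (3² + (3·√3)² − 3²) / (2·3·3·√3) = 27/31.18 = 0.866, so ∠AMJ = 30°.

Therefore, the measure of angle ∠AMJ = 30°.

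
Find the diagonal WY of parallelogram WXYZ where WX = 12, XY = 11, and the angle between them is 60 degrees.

Using the law of cosines:
d^2 = 12^2 + 11^2 - 2(12)(11)cos(60 degrees)
d^2 = 144 + 121 - 264*1/2
d^2 = 133
d = sqrt(133)

sqrt(133)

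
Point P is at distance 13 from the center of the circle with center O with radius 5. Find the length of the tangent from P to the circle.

tangent = √(d² - r²) = √(13² - 5²) = √(169 - 25) = √144 = 12

12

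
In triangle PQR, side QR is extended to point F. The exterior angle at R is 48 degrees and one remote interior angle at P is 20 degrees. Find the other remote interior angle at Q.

The exterior angle theorem states that an exterior angle equals the sum of the two non-adjacent interior angles.
So 48 = 20 + angle Q, which gives angle Q = 48 - 20 = 28 degrees.

28 degrees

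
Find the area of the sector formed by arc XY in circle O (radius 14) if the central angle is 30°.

Sector area = π(14²)(1/12) = 49*pi/3

49*pi/3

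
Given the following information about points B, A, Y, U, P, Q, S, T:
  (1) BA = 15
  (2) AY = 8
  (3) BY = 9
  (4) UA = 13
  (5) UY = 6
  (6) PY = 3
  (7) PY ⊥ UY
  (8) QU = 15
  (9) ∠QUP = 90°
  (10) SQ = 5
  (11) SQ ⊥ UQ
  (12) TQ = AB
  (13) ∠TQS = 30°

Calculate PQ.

Step 1: By the law of cosines on triangle UYP: UP² = 6² + 3² − 2·6·3·cos(90°) = 45, so UP = 3·√5.
Step 2: By the law of cosines on triangle PUQ: PQ² = (3·√5)² + 15² − 2·3·√5·15·cos(90°) = 270, so PQ = 3·√30.

Therefore, the length of PQ = 3·√30.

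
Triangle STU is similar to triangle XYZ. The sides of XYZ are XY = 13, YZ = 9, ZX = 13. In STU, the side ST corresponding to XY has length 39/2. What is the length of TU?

k = 39/2/13 = 3/2. TU = 3/2 * 9 = 27/2.

27/2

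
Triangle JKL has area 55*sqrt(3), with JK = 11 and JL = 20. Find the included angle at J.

Area = (1/2) * a * b * sin(C)
sin(C) = 2 * Area / (a * b)
sin(C) = 2 * 55*sqrt(3) / (11 * 20)
sin(C) = sqrt(3)/2
C = arcsin(sqrt(3)/2) = 60°
Since sin(180° - C) = sin(C), the obtuse angle 120° gives the same area, so C = 60° or C = 120°.

60° or 120°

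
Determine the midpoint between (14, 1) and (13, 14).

M = ((x₁ + x₂)/2, (y₁ + y₂)/2)
= ((14 + 13)/2, (1 + 14)/2)
= (27/2, 15/2) = (27/2, 15/2)

(27/2, 15/2)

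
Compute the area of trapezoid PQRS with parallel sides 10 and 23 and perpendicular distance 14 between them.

A trapezoid's area equals the midsegment times the height.
The midsegment is (10 + 23) / 2 = 33/2.
Area = 33/2 * 14 = 231.

231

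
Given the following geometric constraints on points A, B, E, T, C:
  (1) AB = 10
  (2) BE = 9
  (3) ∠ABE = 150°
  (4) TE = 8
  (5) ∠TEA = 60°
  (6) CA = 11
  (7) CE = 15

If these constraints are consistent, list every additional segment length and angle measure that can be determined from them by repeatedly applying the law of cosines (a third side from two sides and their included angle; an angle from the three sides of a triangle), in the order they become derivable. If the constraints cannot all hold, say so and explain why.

The constraints are consistent. Derivable facts, in order:
After 1 step:
- AE ≈ 18.35
After 2 steps:
- AT ≈ 15.94
- ∠ACE = 88.42°
- ∠AEB = 15.81°
- ∠AEC = 36.8°
- ∠BAE = 14.19°
- ∠CAE = 54.78°
After 3 steps:
- ∠ATE = 94.24°
- ∠EAT = 25.76°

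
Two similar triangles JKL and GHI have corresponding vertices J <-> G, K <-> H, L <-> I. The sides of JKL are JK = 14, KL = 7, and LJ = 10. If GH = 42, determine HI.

k = 42/14 = 3. HI = 3 * 7 = 21.

21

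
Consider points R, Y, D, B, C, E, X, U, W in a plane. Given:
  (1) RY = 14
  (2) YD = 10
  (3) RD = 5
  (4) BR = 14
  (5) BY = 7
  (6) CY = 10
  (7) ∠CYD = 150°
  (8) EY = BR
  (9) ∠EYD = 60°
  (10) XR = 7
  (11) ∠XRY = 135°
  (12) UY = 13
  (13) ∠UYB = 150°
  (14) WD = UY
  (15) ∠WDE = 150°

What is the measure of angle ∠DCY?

Step 1: By the law of cosines on triangle CYD: CD² = 10² + 10² − 2·10·10·cos(150°) = 373.21, so CD ≈ 19.32.
Step 2: By the inverse law of cosines on triangle DCY: cos(∠DCY) = (19.32² + 10² − 10²) / (2·19.32·10) = 373.21/386.37 = 0.9659, so ∠DCY = 15°.

Therefore, the measure of angle ∠DCY = 15°.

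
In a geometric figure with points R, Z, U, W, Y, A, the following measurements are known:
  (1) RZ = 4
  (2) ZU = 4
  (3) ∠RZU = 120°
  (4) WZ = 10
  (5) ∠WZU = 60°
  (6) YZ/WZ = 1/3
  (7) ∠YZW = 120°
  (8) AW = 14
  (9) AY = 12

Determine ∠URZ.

Step 1: By the law of cosines on triangle RZU: RU² = 4² + 4² − 2·4·4·cos(120°) = 48, so RU = 4·√3.
Step 2: By the inverse law of cosines on triangle URZ: cos(∠URZ) = ((4·√3)² + 4² − 4²) / (2·4·√3·4) = 48/55.43 = 0.866, so ∠URZ = 30°.

Therefore, the measure of angle ∠URZ = 30°.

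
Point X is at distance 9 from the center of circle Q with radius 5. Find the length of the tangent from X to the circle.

The tangent, radius, and line from the external point to the center form a right triangle.
The right angle is where the tangent meets the radius.
By the Pythagorean theorem: tangent² + 5² = 9²
tangent² = 81 - 25 = 56
tangent = 2*sqrt(14)

2*sqrt(14)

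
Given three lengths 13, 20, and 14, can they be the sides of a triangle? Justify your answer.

For three segments to close into a triangle, no single side can be as long as the other two combined.
The longest side is 20, and 13 + 14 = 27 > 20.
A triangle can be formed.

Yes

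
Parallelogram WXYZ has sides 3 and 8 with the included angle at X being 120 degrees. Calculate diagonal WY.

Law of cosines: d^2 = 3^2 + 8^2 - 2(3)(8)cos(120°) = 97, so d = sqrt(97).

sqrt(97)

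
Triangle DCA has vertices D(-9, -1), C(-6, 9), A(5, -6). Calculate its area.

Shoelace: Area = (1/2)|-9(9--6) + -6(-6--1) + 5(-1-9)| = (1/2)(155) = 155/2

155/2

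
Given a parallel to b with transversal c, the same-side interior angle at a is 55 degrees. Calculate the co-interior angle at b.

Co-interior angles (same-side interior) formed by parallel lines and a transversal are supplementary (sum to 180 degrees).
The given angle is 55 degrees.
The co-interior angle = 180 - 55 = 125 degrees.

125 degrees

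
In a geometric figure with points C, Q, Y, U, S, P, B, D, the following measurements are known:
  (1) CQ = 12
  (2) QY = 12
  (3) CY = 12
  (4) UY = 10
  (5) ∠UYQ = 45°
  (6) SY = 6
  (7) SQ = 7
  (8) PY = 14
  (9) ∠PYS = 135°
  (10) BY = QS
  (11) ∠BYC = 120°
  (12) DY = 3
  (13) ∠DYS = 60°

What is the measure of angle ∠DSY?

Step 1: By the law of cosines on triangle SYD: SD² = 6² + 3² − 2·6·3·cos(60°) = 27, so SD = 3·√3.
Step 2: By the inverse law of cosines on triangle DSY: cos(∠DSY) = ((3·√3)² + 6² − 3²) / (2·3·√3·6) = 54/62.35 = 0.866, so ∠DSY = 30°.

Therefore, the measure of angle ∠DSY = 30°.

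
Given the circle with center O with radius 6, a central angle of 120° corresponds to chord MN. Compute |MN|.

Chord length = 2r sin(θ/2)
= 2 × 6 × sin(120°/2)
= 2 × 6 × sin(60°)
= 6*sqrt(3)

6*sqrt(3)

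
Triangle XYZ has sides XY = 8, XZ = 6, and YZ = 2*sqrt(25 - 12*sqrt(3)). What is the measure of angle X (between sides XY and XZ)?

cos(X) = (8² + 6² - (2*sqrt(25 - 12*sqrt(3)))²) / (2 × 8 × 6) = sqrt(3)/2, so X = arccos(sqrt(3)/2) = 30°.

30°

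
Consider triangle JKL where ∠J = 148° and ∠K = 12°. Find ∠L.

Let angle L = x. Then 148 + 12 + x = 180.
x = 180 - 160 = 20 degrees.

20 degrees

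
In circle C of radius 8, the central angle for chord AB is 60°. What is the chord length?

Chord = 2(8) sin(30°) = 8

8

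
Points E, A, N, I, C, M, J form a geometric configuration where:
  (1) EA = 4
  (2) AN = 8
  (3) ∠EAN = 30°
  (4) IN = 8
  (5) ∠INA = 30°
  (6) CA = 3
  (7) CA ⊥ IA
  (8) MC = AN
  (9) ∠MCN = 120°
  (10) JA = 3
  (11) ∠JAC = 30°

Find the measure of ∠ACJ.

Step 1: By the law of cosines on triangle CAJ: CJ² = 3² + 3² − 2·3·3·cos(30°) = 2.41, so CJ ≈ 1.55.
Step 2: By the inverse law of cosines on triangle ACJ: cos(∠ACJ) = (3² + 1.55² − 3²) / (2·3·1.55) = 2.41/9.32 = 0.2588, so ∠ACJ = 75°.

Therefore, the measure of angle ∠ACJ = 75°.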